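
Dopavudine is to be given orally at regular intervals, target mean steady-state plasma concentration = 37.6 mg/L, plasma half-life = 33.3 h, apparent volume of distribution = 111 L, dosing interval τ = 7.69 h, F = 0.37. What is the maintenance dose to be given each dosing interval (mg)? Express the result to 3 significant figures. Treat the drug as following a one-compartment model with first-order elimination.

k = ln2 / t½ = 0.693147 / 33.3 = 0.02082 h⁻¹
CL = k × Vd = 0.02082 × 111 = 2.311 L/h
At steady state, F × (Dose/τ) = Css × CL.
Dose = Css × CL × τ / F = 37.6 × 2.311 × 7.69 / 0.37 = 1806 mg

1810 mg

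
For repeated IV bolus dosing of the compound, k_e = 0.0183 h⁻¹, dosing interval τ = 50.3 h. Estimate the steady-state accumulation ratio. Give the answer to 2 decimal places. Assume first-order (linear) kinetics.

e^(−kτ) = e^(−0.01830 × 50.3) = 0.3983
Accumulation ratio R = 1 / (1 − e^(−kτ)) = 1 / (1 − 0.3983) = 1.662

1.66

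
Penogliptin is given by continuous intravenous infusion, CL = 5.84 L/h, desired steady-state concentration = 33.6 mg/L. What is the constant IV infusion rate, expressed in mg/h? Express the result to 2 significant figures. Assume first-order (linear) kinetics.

At steady state, infusion rate R₀ = Css × CL = 33.6 × 5.840 = 196.2 mg/h

200 mg/h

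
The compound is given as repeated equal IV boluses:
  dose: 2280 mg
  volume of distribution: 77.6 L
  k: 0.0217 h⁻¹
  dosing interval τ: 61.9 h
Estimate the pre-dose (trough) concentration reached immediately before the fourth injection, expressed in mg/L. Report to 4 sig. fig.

10.19 mg/L

C₀ per dose = Dose / Vd = 2280 / 77.6 = 29.38 mg/L
Fraction remaining after one interval: r = e^(−kτ) = e^(−0.02170 × 61.9) = 0.2610
Before dose 4, 3 doses have been given (aged 1τ, 2τ, 3τ).
C_trough = C₀ × (r + r² + … + r^3) = C₀ × r(1−r^3)/(1−r)
        = 29.38 × 0.2610 × (1 − 0.01778) / (1 − 0.2610) = 10.19 mg/L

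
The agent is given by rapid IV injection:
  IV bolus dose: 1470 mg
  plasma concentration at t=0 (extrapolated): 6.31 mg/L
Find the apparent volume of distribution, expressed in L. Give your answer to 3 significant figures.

Vd = Dose / C₀ = 1470 / 6.31 = 233.0 L

233 L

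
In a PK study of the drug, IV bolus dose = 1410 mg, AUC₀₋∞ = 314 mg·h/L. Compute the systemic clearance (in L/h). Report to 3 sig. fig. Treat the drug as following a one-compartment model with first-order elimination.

4.49 L/h

CL = Dose / AUC = 1410 / 314 = 4.490 L/h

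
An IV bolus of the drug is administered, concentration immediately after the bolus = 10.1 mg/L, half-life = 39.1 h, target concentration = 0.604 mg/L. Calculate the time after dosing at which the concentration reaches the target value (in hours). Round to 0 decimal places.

k = ln2 / t½ = 0.693147 / 39.1 = 0.01773 h⁻¹
t = ln(C₀ / C) / k = ln(10.10 / 0.604) / 0.01773
  = ln(16.72) / 0.01773 = 2.817 / 0.01773 = 158.9 h

159 h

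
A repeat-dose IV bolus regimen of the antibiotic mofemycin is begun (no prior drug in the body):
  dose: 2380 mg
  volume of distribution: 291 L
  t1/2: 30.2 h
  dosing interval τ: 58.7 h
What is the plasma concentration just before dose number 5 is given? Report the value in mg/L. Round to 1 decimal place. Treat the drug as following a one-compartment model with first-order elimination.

2.9 mg/L

C₀ per dose = Dose / Vd = 2380 / 291 = 8.179 mg/L
k = ln2 / t½ = 0.693147 / 30.2 = 0.02295 h⁻¹
Fraction remaining after one interval: r = e^(−kτ) = e^(−0.02295 × 58.7) = 0.2600
Before dose 5, 4 doses have been given (aged 1τ, 2τ, 3τ, 4τ).
C_trough = C₀ × (r + r² + … + r^4) = C₀ × r(1−r^4)/(1−r)
        = 8.179 × 0.2600 × (1 − 0.004570) / (1 − 0.2600) = 2.861 mg/L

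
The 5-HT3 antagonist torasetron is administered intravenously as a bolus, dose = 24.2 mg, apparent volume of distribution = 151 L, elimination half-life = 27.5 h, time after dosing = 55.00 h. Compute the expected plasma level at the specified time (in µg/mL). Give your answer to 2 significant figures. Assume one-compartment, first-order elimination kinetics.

0.040 µg/mL

C₀ = Dose / Vd = 24.20 / 151 = 0.1603 mg/L
k = ln2 / t½ = 0.693147 / 27.5 = 0.02521 h⁻¹
t / t½ = 55.00 / 27.5 = 2 half-lives
C = C₀ × (1/2)^2 = 0.1603 × 0.2500 = 0.04008 mg/L
(0.04008 mg/L = 0.04008 µg/mL)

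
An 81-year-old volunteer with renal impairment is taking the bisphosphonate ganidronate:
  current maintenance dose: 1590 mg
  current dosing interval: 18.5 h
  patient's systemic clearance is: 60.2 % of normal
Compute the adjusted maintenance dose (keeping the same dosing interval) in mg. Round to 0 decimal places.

To keep the same average steady-state level, dosing rate must scale with clearance.
CL ratio = 60.2 / 100 = 0.6020
New dose (same interval) = 1590 × 0.6020 = 957.2 mg

957 mg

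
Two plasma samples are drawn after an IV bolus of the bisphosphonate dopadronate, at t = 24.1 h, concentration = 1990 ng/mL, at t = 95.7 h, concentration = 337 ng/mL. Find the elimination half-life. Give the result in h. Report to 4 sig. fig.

27.95 h

k = ln(C₁/C₂) / (t₂ − t₁) = ln(1990/337) / (95.7 − 24.1)
  = 1.776 / 71.60 = 0.02480 h⁻¹
t½ = ln2 / k = 0.693147 / 0.02480 = 27.95 h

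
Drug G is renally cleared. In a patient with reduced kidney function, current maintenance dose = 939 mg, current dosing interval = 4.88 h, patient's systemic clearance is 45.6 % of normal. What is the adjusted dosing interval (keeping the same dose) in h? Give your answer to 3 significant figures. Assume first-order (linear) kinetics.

To keep the same average steady-state level, dosing rate must scale with clearance.
CL ratio = 45.6 / 100 = 0.4560
New interval (same dose) = 4.88 / 0.4560 = 10.70 h

10.7 h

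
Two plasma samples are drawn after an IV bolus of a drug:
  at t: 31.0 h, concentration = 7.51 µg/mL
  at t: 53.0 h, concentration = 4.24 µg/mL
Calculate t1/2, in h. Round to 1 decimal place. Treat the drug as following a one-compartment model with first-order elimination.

k = ln(C₁/C₂) / (t₂ − t₁) = ln(7.51/4.24) / (53.0 − 31.0)
  = 0.5717 / 22.00 = 0.02599 h⁻¹
t½ = ln2 / k = 0.693147 / 0.02599 = 26.67 h

26.7 h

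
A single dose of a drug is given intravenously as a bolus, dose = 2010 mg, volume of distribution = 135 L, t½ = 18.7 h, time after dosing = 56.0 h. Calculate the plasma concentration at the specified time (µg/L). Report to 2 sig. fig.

C₀ = Dose / Vd = 2010 / 135 = 14.89 mg/L
k = ln2 / t½ = 0.693147 / 18.7 = 0.03707 h⁻¹
C = C₀ · e^(−k·t) = 14.89 × e^(−0.03707 × 56.0)
  = 14.89 × 0.1254 = 1.867 mg/L
Convert: 1.867 mg/L × 1000 = 1867 µg/L

1900 µg/L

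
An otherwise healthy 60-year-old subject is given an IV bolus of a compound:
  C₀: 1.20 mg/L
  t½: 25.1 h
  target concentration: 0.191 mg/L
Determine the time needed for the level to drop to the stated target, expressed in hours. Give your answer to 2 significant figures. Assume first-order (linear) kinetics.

67 h

k = ln2 / t½ = 0.693147 / 25.1 = 0.02762 h⁻¹
t = ln(C₀ / C) / k = ln(1.200 / 0.191) / 0.02762
  = ln(6.283) / 0.02762 = 1.838 / 0.02762 = 66.55 h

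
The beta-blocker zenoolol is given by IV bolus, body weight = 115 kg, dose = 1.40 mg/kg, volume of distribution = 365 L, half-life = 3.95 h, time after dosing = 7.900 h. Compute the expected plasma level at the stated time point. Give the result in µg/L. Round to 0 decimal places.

Total dose = 1.40 × 115 = 161.0 mg
C₀ = Dose / Vd = 161.0 / 365 = 0.4411 mg/L
k = ln2 / t½ = 0.693147 / 3.95 = 0.1755 h⁻¹
t / t½ = 7.900 / 3.95 = 2 half-lives
C = C₀ × (1/2)^2 = 0.4411 × 0.2500 = 0.1103 mg/L
Convert: 0.1103 mg/L × 1000 = 110.3 µg/L

110 µg/L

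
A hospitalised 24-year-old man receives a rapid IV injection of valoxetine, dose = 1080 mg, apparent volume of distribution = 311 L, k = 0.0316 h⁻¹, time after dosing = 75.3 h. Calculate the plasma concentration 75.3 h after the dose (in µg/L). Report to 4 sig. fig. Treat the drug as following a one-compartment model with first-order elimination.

321.6 µg/L

C₀ = Dose / Vd = 1080 / 311 = 3.473 mg/L
C = C₀ · e^(−k·t) = 3.473 × e^(−0.03160 × 75.3)
  = 3.473 × 0.09260 = 0.3216 mg/L
Convert: 0.3216 mg/L × 1000 = 321.6 µg/L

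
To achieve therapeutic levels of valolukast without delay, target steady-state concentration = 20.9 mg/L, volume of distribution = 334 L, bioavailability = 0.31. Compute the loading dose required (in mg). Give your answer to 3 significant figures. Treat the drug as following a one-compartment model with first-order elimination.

22500 mg

LD = Css × Vd / F = 20.9 × 334 / 0.31 = 22520 mg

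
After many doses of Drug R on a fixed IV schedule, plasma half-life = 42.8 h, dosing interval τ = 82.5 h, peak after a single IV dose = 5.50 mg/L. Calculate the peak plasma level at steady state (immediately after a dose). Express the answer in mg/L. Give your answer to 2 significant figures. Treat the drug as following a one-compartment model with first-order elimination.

7.5 mg/L

k = ln2 / t½ = 0.693147 / 42.8 = 0.01620 h⁻¹
e^(−kτ) = e^(−0.01620 × 82.5) = 0.2628
Accumulation ratio R = 1 / (1 − e^(−kτ)) = 1 / (1 − 0.2628) = 1.356
Steady-state peak = C₀ × R = 5.50 × 1.356 = 7.458 mg/L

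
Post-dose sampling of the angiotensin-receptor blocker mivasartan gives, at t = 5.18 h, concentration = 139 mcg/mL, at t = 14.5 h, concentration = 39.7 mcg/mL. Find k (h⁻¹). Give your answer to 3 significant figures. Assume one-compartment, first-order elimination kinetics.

0.134 h⁻¹

k = ln(C₁/C₂) / (t₂ − t₁) = ln(139/39.7) / (14.5 − 5.18)
  = 1.253 / 9.320 = 0.1344 h⁻¹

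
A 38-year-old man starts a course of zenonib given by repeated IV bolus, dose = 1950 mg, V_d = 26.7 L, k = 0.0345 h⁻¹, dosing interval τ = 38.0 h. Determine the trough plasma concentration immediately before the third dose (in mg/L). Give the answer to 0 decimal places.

C₀ per dose = Dose / Vd = 1950 / 26.7 = 73.03 mg/L
Fraction remaining after one interval: r = e^(−kτ) = e^(−0.03450 × 38.0) = 0.2696
Before dose 3, 2 doses have been given (aged 1τ, 2τ).
C_trough = C₀ × (r + r²) = 73.03 × (0.2696 + 0.07268) = 25.00 mg/L

25 mg/L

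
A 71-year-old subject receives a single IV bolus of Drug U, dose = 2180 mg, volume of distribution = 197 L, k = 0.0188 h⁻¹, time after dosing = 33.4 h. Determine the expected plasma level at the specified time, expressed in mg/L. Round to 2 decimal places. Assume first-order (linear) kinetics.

5.91 mg/L

C₀ = Dose / Vd = 2180 / 197 = 11.07 mg/L
C = C₀ · e^(−k·t) = 11.07 × e^(−0.01880 × 33.4)
  = 11.07 × 0.5337 = 5.908 mg/L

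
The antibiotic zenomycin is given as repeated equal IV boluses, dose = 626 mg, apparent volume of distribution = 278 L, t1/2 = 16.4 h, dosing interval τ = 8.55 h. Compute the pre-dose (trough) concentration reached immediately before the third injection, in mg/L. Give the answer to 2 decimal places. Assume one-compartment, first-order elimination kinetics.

2.66 mg/L

C₀ per dose = Dose / Vd = 626 / 278 = 2.252 mg/L
k = ln2 / t½ = 0.693147 / 16.4 = 0.04227 h⁻¹
Fraction remaining after one interval: r = e^(−kτ) = e^(−0.04227 × 8.55) = 0.6967
Before dose 3, 2 doses have been given (aged 1τ, 2τ).
C_trough = C₀ × (r + r²) = 2.252 × (0.6967 + 0.4854) = 2.662 mg/L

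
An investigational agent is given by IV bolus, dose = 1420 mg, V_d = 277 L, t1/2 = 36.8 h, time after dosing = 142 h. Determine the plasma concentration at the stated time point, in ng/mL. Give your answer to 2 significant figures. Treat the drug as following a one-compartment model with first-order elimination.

350 ng/mL

C₀ = Dose / Vd = 1420 / 277 = 5.126 mg/L
k = ln2 / t½ = 0.693147 / 36.8 = 0.01884 h⁻¹
C = C₀ · e^(−k·t) = 5.126 × e^(−0.01884 × 142)
  = 5.126 × 0.06889 = 0.3531 mg/L
Convert: 0.3531 mg/L × 1000 = 353.1 ng/mL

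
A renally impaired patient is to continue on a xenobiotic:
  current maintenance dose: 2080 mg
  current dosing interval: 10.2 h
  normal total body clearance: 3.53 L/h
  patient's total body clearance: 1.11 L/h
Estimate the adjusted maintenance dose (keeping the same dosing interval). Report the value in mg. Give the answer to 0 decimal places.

654 mg

To keep the same average steady-state level, dosing rate must scale with clearance.
CL ratio = 1.11 / 3.53 = 0.3144
New dose (same interval) = 2080 × 0.3144 = 654.0 mg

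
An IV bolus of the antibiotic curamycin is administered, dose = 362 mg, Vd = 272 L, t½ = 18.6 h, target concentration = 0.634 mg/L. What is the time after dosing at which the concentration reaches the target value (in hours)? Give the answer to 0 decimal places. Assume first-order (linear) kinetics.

20 h

C₀ = Dose / Vd = 362.0 / 272 = 1.331 mg/L
k = ln2 / t½ = 0.693147 / 18.6 = 0.03727 h⁻¹
t = ln(C₀ / C) / k = ln(1.331 / 0.634) / 0.03727
  = ln(2.099) / 0.03727 = 0.7415 / 0.03727 = 19.90 h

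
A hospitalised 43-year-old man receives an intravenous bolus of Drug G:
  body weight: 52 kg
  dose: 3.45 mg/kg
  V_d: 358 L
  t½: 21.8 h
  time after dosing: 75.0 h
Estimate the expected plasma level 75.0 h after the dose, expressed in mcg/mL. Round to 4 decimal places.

Total dose = 3.45 × 52 = 179.4 mg
C₀ = Dose / Vd = 179.4 / 358 = 0.5011 mg/L
k = ln2 / t½ = 0.693147 / 21.8 = 0.03180 h⁻¹
C = C₀ · e^(−k·t) = 0.5011 × e^(−0.03180 × 75.0)
  = 0.5011 × 0.09209 = 0.04615 mg/L
(0.04615 mg/L = 0.04615 mcg/mL)

0.0462 mcg/mL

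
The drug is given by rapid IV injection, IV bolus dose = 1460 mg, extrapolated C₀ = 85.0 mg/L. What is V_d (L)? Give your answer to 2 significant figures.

17 L

Vd = Dose / C₀ = 1460 / 85.0 = 17.18 L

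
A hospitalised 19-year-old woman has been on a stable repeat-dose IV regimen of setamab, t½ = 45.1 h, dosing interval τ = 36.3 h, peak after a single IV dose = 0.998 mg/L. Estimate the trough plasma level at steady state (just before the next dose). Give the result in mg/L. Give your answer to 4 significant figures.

k = ln2 / t½ = 0.693147 / 45.1 = 0.01537 h⁻¹
e^(−kτ) = e^(−0.01537 × 36.3) = 0.5724
Accumulation ratio R = 1 / (1 − e^(−kτ)) = 1 / (1 − 0.5724) = 2.339
Steady-state trough = C₀ × R × e^(−kτ) = 0.998 × 2.339 × 0.5724 = 1.336 mg/L

1.336 mg/L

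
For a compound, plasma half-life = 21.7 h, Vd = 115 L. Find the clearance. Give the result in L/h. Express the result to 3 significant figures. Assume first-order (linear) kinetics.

k = ln2 / t½ = 0.693147 / 21.7 = 0.03194 h⁻¹
CL = k × Vd = 0.03194 × 115 = 3.673 L/h

3.67 L/h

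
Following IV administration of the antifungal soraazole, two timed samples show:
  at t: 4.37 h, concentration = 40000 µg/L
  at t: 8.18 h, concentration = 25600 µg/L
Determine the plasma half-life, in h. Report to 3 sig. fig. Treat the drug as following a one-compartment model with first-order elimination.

k = ln(C₁/C₂) / (t₂ − t₁) = ln(40000/25600) / (8.18 − 4.37)
  = 0.4463 / 3.810 = 0.1171 h⁻¹
t½ = ln2 / k = 0.693147 / 0.1171 = 5.919 h

5.92 h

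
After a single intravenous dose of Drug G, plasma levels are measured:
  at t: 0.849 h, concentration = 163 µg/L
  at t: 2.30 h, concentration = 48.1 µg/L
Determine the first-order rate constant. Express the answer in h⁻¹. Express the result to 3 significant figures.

0.841 h⁻¹

k = ln(C₁/C₂) / (t₂ − t₁) = ln(163/48.1) / (2.30 − 0.849)
  = 1.220 / 1.451 = 0.8408 h⁻¹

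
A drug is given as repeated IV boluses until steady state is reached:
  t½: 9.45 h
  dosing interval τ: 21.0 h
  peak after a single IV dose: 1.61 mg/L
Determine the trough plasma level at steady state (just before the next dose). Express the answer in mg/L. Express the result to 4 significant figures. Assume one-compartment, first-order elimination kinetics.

0.4392 mg/L

k = ln2 / t½ = 0.693147 / 9.45 = 0.07335 h⁻¹
e^(−kτ) = e^(−0.07335 × 21.0) = 0.2143
Accumulation ratio R = 1 / (1 − e^(−kτ)) = 1 / (1 − 0.2143) = 1.273
Steady-state trough = C₀ × R × e^(−kτ) = 1.61 × 1.273 × 0.2143 = 0.4392 mg/L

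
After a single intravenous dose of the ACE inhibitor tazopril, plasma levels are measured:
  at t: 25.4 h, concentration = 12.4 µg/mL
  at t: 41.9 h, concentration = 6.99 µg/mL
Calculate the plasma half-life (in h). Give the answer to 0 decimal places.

20 h

k = ln(C₁/C₂) / (t₂ − t₁) = ln(12.4/6.99) / (41.9 − 25.4)
  = 0.5732 / 16.50 = 0.03474 h⁻¹
t½ = ln2 / k = 0.693147 / 0.03474 = 19.95 h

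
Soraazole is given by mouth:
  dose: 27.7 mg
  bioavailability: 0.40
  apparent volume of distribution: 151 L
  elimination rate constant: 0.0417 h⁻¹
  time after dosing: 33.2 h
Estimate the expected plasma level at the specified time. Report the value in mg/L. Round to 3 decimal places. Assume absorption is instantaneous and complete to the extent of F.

0.018 mg/L

Amount reaching circulation = F × Dose = 0.40 × 27.70 = 11.08 mg
C₀ = F·Dose / Vd = 11.08 / 151 = 0.07338 mg/L
C = C₀ · e^(−k·t) = 0.07338 × e^(−0.04170 × 33.2)
  = 0.07338 × 0.2505 = 0.01838 mg/L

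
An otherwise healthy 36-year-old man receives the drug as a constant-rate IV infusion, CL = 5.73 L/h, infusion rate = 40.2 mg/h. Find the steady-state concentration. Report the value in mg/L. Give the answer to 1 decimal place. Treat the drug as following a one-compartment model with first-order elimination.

7.0 mg/L

At steady state Css = R₀ / CL = 40.2 / 5.730 = 7.016 mg/L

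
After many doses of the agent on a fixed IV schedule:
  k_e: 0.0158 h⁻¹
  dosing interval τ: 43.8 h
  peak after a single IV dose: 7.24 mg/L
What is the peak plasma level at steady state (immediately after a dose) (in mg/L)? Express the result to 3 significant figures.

14.5 mg/L

e^(−kτ) = e^(−0.01580 × 43.8) = 0.5006
Accumulation ratio R = 1 / (1 − e^(−kτ)) = 1 / (1 − 0.5006) = 2.002
Steady-state peak = C₀ × R = 7.24 × 2.002 = 14.49 mg/L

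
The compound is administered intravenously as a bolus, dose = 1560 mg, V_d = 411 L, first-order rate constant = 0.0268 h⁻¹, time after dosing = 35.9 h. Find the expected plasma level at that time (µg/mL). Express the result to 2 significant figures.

C₀ = Dose / Vd = 1560 / 411 = 3.796 mg/L
C = C₀ · e^(−k·t) = 3.796 × e^(−0.02680 × 35.9)
  = 3.796 × 0.3821 = 1.450 mg/L
(1.450 mg/L = 1.450 µg/mL)

1.5 µg/mL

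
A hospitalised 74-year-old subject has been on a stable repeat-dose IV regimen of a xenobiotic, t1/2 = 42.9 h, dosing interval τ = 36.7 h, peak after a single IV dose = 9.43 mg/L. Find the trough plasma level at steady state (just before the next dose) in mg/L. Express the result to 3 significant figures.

11.7 mg/L

k = ln2 / t½ = 0.693147 / 42.9 = 0.01616 h⁻¹
e^(−kτ) = e^(−0.01616 × 36.7) = 0.5526
Accumulation ratio R = 1 / (1 − e^(−kτ)) = 1 / (1 − 0.5526) = 2.235
Steady-state trough = C₀ × R × e^(−kτ) = 9.43 × 2.235 × 0.5526 = 11.65 mg/L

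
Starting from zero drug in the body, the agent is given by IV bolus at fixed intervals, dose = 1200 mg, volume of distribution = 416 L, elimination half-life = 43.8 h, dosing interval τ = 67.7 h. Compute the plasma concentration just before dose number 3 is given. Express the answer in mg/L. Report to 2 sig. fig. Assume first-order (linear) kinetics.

C₀ per dose = Dose / Vd = 1200 / 416 = 2.885 mg/L
k = ln2 / t½ = 0.693147 / 43.8 = 0.01583 h⁻¹
Fraction remaining after one interval: r = e^(−kτ) = e^(−0.01583 × 67.7) = 0.3424
Before dose 3, 2 doses have been given (aged 1τ, 2τ).
C_trough = C₀ × (r + r²) = 2.885 × (0.3424 + 0.1172) = 1.326 mg/L

1.3 mg/L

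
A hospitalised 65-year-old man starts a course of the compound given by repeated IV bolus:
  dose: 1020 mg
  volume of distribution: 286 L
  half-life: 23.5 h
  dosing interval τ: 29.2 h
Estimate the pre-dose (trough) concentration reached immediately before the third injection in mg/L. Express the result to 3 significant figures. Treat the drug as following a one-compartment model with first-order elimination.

C₀ per dose = Dose / Vd = 1020 / 286 = 3.566 mg/L
k = ln2 / t½ = 0.693147 / 23.5 = 0.02950 h⁻¹
Fraction remaining after one interval: r = e^(−kτ) = e^(−0.02950 × 29.2) = 0.4226
Before dose 3, 2 doses have been given (aged 1τ, 2τ).
C_trough = C₀ × (r + r²) = 3.566 × (0.4226 + 0.1786) = 2.144 mg/L

2.14 mg/L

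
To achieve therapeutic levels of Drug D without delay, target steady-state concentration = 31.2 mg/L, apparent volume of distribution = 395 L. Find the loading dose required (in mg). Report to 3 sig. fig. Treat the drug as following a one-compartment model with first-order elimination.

LD = Css × Vd = 31.2 × 395 = 12320 mg

12300 mg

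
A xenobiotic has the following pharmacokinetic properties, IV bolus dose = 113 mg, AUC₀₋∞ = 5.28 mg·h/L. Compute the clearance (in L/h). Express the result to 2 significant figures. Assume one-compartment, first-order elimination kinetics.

21 L/h

CL = Dose / AUC = 113 / 5.28 = 21.40 L/h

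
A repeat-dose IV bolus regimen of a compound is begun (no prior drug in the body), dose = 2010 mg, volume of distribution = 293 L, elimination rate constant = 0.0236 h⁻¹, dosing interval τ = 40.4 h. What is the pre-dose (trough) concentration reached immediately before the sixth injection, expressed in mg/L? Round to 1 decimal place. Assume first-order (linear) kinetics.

C₀ per dose = Dose / Vd = 2010 / 293 = 6.860 mg/L
Fraction remaining after one interval: r = e^(−kτ) = e^(−0.02360 × 40.4) = 0.3854
Before dose 6, 5 doses have been given (aged 1τ, 2τ, 3τ, 4τ, 5τ).
C_trough = C₀ × (r + r² + … + r^5) = C₀ × r(1−r^5)/(1−r)
        = 6.860 × 0.3854 × (1 − 0.008503) / (1 − 0.3854) = 4.265 mg/L

4.3 mg/L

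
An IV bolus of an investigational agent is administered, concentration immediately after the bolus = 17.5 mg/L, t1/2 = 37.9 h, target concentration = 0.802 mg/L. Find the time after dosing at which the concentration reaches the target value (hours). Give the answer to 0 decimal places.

169 h

k = ln2 / t½ = 0.693147 / 37.9 = 0.01829 h⁻¹
t = ln(C₀ / C) / k = ln(17.50 / 0.802) / 0.01829
  = ln(21.82) / 0.01829 = 3.083 / 0.01829 = 168.6 h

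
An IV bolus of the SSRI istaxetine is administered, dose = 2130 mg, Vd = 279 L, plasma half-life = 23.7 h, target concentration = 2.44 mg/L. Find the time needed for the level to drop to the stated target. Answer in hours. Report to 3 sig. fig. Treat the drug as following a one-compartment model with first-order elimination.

39.0 h

C₀ = Dose / Vd = 2130 / 279 = 7.634 mg/L
k = ln2 / t½ = 0.693147 / 23.7 = 0.02925 h⁻¹
t = ln(C₀ / C) / k = ln(7.634 / 2.44) / 0.02925
  = ln(3.129) / 0.02925 = 1.141 / 0.02925 = 39.01 h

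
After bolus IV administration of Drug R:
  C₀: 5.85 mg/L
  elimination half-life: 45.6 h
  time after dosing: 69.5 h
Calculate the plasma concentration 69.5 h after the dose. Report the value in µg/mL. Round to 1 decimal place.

2.0 µg/mL

k = ln2 / t½ = 0.693147 / 45.6 = 0.01520 h⁻¹
C = C₀ · e^(−k·t) = 5.850 × e^(−0.01520 × 69.5)
  = 5.850 × 0.3477 = 2.034 mg/L
(2.034 mg/L = 2.034 µg/mL)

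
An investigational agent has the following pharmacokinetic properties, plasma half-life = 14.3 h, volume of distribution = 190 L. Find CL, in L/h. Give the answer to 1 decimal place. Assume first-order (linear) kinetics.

9.2 L/h

k = ln2 / t½ = 0.693147 / 14.3 = 0.04847 h⁻¹
CL = k × Vd = 0.04847 × 190 = 9.209 L/h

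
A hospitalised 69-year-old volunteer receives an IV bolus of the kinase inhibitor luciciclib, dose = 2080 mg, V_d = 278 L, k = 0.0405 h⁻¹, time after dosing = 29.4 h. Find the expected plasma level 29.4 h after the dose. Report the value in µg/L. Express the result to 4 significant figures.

C₀ = Dose / Vd = 2080 / 278 = 7.482 mg/L
C = C₀ · e^(−k·t) = 7.482 × e^(−0.04050 × 29.4)
  = 7.482 × 0.3040 = 2.275 mg/L
Convert: 2.275 mg/L × 1000 = 2275 µg/L

2275 µg/L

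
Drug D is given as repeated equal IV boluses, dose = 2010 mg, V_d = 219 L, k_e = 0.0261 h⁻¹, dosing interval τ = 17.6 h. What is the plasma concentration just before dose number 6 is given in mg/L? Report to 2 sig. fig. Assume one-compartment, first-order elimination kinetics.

14 mg/L

C₀ per dose = Dose / Vd = 2010 / 219 = 9.178 mg/L
Fraction remaining after one interval: r = e^(−kτ) = e^(−0.02610 × 17.6) = 0.6317
Before dose 6, 5 doses have been given (aged 1τ, 2τ, 3τ, 4τ, 5τ).
C_trough = C₀ × (r + r² + … + r^5) = C₀ × r(1−r^5)/(1−r)
        = 9.178 × 0.6317 × (1 − 0.1006) / (1 − 0.6317) = 14.16 mg/L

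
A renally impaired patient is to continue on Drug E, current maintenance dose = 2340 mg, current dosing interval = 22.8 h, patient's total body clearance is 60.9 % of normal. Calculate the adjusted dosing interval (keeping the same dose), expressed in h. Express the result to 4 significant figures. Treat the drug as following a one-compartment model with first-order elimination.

To keep the same average steady-state level, dosing rate must scale with clearance.
CL ratio = 60.9 / 100 = 0.6090
New interval (same dose) = 22.8 / 0.6090 = 37.44 h

37.44 h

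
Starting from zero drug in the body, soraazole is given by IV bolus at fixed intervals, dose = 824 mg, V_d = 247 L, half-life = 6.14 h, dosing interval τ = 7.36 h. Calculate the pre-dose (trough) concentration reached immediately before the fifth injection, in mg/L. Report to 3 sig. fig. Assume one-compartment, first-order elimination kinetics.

C₀ per dose = Dose / Vd = 824 / 247 = 3.336 mg/L
k = ln2 / t½ = 0.693147 / 6.14 = 0.1129 h⁻¹
Fraction remaining after one interval: r = e^(−kτ) = e^(−0.1129 × 7.36) = 0.4356
Before dose 5, 4 doses have been given (aged 1τ, 2τ, 3τ, 4τ).
C_trough = C₀ × (r + r² + … + r^4) = C₀ × r(1−r^4)/(1−r)
        = 3.336 × 0.4356 × (1 − 0.03600) / (1 − 0.4356) = 2.482 mg/L

2.48 mg/L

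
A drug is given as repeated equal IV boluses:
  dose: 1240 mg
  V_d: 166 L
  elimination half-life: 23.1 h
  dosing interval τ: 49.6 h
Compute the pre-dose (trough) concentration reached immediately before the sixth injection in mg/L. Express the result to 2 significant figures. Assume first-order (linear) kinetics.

2.2 mg/L

C₀ per dose = Dose / Vd = 1240 / 166 = 7.470 mg/L
k = ln2 / t½ = 0.693147 / 23.1 = 0.03001 h⁻¹
Fraction remaining after one interval: r = e^(−kτ) = e^(−0.03001 × 49.6) = 0.2257
Before dose 6, 5 doses have been given (aged 1τ, 2τ, 3τ, 4τ, 5τ).
C_trough = C₀ × (r + r² + … + r^5) = C₀ × r(1−r^5)/(1−r)
        = 7.470 × 0.2257 × (1 − 0.0005857) / (1 − 0.2257) = 2.176 mg/L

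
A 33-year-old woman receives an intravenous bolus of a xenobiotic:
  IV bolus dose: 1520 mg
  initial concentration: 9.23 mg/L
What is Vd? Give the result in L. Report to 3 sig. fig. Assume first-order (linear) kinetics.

165 L

Vd = Dose / C₀ = 1520 / 9.23 = 164.7 L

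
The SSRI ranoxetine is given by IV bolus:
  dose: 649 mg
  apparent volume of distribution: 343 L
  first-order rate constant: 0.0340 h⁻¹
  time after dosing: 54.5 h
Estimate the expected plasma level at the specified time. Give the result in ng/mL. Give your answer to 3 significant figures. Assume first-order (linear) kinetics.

C₀ = Dose / Vd = 649.0 / 343 = 1.892 mg/L
C = C₀ · e^(−k·t) = 1.892 × e^(−0.03400 × 54.5)
  = 1.892 × 0.1568 = 0.2967 mg/L
Convert: 0.2967 mg/L × 1000 = 296.7 ng/mL

297 ng/mL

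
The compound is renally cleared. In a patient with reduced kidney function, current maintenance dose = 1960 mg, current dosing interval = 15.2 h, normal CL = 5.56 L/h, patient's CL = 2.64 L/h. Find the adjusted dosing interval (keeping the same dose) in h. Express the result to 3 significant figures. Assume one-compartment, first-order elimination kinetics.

32.0 h

To keep the same average steady-state level, dosing rate must scale with clearance.
CL ratio = 2.64 / 5.56 = 0.4748
New interval (same dose) = 15.2 / 0.4748 = 32.01 h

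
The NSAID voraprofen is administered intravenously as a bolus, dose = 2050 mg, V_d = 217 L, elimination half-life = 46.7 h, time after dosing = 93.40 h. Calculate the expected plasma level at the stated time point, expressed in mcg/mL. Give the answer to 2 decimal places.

2.36 mcg/mL

C₀ = Dose / Vd = 2050 / 217 = 9.447 mg/L
k = ln2 / t½ = 0.693147 / 46.7 = 0.01484 h⁻¹
t / t½ = 93.40 / 46.7 = 2 half-lives
C = C₀ × (1/2)^2 = 9.447 × 0.2500 = 2.362 mg/L
(2.362 mg/L = 2.362 mcg/mL)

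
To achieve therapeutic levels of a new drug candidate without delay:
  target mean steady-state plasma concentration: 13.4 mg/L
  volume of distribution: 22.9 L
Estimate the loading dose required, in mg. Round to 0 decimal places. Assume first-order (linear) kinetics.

LD = Css × Vd = 13.4 × 22.9 = 306.9 mg

307 mg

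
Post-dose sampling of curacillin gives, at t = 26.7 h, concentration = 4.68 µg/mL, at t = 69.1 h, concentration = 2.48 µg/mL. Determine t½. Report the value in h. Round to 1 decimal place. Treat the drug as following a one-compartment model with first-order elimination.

46.3 h

k = ln(C₁/C₂) / (t₂ − t₁) = ln(4.68/2.48) / (69.1 − 26.7)
  = 0.6350 / 42.40 = 0.01498 h⁻¹
t½ = ln2 / k = 0.693147 / 0.01498 = 46.27 h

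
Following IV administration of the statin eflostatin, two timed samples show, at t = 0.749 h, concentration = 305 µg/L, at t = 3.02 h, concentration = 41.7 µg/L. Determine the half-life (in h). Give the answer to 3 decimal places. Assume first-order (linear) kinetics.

k = ln(C₁/C₂) / (t₂ − t₁) = ln(305/41.7) / (3.02 − 0.749)
  = 1.990 / 2.271 = 0.8763 h⁻¹
t½ = ln2 / k = 0.693147 / 0.8763 = 0.7910 h

0.791 h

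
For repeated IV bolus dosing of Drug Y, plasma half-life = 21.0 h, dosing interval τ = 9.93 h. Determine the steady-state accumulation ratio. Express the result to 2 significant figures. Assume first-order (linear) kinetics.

3.6

k = ln2 / t½ = 0.693147 / 21.0 = 0.03301 h⁻¹
e^(−kτ) = e^(−0.03301 × 9.93) = 0.7205
Accumulation ratio R = 1 / (1 − e^(−kτ)) = 1 / (1 − 0.7205) = 3.578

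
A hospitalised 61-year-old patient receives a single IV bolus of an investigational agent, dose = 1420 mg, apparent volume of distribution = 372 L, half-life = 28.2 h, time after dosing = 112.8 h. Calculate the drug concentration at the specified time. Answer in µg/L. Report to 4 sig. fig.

238.6 µg/L

C₀ = Dose / Vd = 1420 / 372 = 3.817 mg/L
k = ln2 / t½ = 0.693147 / 28.2 = 0.02458 h⁻¹
t / t½ = 112.8 / 28.2 = 4 half-lives
C = C₀ × (1/2)^4 = 3.817 × 0.06250 = 0.2386 mg/L
Convert: 0.2386 mg/L × 1000 = 238.6 µg/L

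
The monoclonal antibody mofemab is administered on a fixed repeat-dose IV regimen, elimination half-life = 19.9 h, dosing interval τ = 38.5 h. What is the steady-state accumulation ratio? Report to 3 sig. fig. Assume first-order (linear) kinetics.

1.35

k = ln2 / t½ = 0.693147 / 19.9 = 0.03483 h⁻¹
e^(−kτ) = e^(−0.03483 × 38.5) = 0.2616
Accumulation ratio R = 1 / (1 − e^(−kτ)) = 1 / (1 − 0.2616) = 1.354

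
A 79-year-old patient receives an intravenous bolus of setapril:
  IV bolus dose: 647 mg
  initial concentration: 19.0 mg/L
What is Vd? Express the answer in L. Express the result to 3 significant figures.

34.1 L

Vd = Dose / C₀ = 647.0 / 19.0 = 34.05 L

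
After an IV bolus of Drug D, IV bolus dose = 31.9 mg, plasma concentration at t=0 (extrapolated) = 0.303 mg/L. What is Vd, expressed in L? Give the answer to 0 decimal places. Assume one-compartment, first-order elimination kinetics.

Vd = Dose / C₀ = 31.90 / 0.303 = 105.3 L

105 L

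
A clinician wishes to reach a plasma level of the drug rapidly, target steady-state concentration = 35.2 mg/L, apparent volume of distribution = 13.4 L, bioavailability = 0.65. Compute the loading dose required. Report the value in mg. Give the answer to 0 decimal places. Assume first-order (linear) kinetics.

726 mg

LD = Css × Vd / F = 35.2 × 13.4 / 0.65 = 725.7 mg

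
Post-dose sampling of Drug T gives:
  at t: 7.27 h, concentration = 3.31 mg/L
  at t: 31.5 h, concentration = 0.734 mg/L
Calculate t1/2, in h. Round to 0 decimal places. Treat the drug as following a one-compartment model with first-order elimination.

11 h

k = ln(C₁/C₂) / (t₂ − t₁) = ln(3.31/0.734) / (31.5 − 7.27)
  = 1.506 / 24.23 = 0.06215 h⁻¹
t½ = ln2 / k = 0.693147 / 0.06215 = 11.15 h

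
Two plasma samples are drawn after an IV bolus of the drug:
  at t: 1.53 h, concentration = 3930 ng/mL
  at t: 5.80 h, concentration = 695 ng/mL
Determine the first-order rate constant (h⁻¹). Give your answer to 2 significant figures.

k = ln(C₁/C₂) / (t₂ − t₁) = ln(3930/695) / (5.80 − 1.53)
  = 1.732 / 4.270 = 0.4056 h⁻¹

0.41 h⁻¹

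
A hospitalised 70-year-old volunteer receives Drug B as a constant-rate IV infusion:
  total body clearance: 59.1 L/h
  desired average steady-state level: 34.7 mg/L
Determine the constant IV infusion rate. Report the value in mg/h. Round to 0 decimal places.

At steady state, infusion rate R₀ = Css × CL = 34.7 × 59.10 = 2051 mg/h

2051 mg/h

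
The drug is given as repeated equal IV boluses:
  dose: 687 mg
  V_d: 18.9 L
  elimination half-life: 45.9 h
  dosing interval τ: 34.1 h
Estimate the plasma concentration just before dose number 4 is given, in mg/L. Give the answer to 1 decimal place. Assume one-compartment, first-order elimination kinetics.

C₀ per dose = Dose / Vd = 687 / 18.9 = 36.35 mg/L
k = ln2 / t½ = 0.693147 / 45.9 = 0.01510 h⁻¹
Fraction remaining after one interval: r = e^(−kτ) = e^(−0.01510 × 34.1) = 0.5976
Before dose 4, 3 doses have been given (aged 1τ, 2τ, 3τ).
C_trough = C₀ × (r + r² + … + r^3) = C₀ × r(1−r^3)/(1−r)
        = 36.35 × 0.5976 × (1 − 0.2134) / (1 − 0.5976) = 42.46 mg/L

42.5 mg/L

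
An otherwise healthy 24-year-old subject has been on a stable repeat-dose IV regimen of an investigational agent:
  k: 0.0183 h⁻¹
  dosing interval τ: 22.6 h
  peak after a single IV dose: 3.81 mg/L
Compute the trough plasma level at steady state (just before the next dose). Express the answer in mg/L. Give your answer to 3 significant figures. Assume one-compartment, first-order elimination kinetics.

7.44 mg/L

e^(−kτ) = e^(−0.01830 × 22.6) = 0.6613
Accumulation ratio R = 1 / (1 − e^(−kτ)) = 1 / (1 − 0.6613) = 2.952
Steady-state trough = C₀ × R × e^(−kτ) = 3.81 × 2.952 × 0.6613 = 7.438 mg/L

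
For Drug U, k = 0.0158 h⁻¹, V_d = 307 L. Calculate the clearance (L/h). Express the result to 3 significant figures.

4.85 L/h

CL = k × Vd = 0.0158 × 307 = 4.851 L/h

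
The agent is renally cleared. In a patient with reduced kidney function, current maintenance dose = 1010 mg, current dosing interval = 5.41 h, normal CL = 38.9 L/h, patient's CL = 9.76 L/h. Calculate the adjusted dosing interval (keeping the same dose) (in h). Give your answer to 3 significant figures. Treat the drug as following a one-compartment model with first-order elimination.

To keep the same average steady-state level, dosing rate must scale with clearance.
CL ratio = 9.76 / 38.9 = 0.2509
New interval (same dose) = 5.41 / 0.2509 = 21.56 h

21.6 h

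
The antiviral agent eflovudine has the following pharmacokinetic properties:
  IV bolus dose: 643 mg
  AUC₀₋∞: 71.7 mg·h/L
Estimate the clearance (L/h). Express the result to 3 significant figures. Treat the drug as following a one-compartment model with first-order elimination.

8.97 L/h

CL = Dose / AUC = 643 / 71.7 = 8.968 L/h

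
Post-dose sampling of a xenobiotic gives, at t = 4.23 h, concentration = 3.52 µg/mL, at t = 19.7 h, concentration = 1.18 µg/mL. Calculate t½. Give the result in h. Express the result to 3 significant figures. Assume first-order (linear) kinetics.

9.81 h

k = ln(C₁/C₂) / (t₂ − t₁) = ln(3.52/1.18) / (19.7 − 4.23)
  = 1.093 / 15.47 = 0.07065 h⁻¹
t½ = ln2 / k = 0.693147 / 0.07065 = 9.811 h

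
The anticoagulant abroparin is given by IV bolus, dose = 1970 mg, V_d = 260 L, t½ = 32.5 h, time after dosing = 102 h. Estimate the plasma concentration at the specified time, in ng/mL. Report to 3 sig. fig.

860 ng/mL

C₀ = Dose / Vd = 1970 / 260 = 7.577 mg/L
k = ln2 / t½ = 0.693147 / 32.5 = 0.02133 h⁻¹
C = C₀ · e^(−k·t) = 7.577 × e^(−0.02133 × 102)
  = 7.577 × 0.1135 = 0.8600 mg/L
Convert: 0.8600 mg/L × 1000 = 860.0 ng/mL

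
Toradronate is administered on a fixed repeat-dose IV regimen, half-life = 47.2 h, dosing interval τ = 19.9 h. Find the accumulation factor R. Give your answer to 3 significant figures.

3.95

k = ln2 / t½ = 0.693147 / 47.2 = 0.01469 h⁻¹
e^(−kτ) = e^(−0.01469 × 19.9) = 0.7465
Accumulation ratio R = 1 / (1 − e^(−kτ)) = 1 / (1 − 0.7465) = 3.945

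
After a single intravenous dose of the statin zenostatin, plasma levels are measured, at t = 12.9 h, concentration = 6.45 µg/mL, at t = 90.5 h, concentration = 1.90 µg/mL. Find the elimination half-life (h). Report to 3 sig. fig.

k = ln(C₁/C₂) / (t₂ − t₁) = ln(6.45/1.90) / (90.5 − 12.9)
  = 1.222 / 77.60 = 0.01575 h⁻¹
t½ = ln2 / k = 0.693147 / 0.01575 = 44.01 h

44.0 h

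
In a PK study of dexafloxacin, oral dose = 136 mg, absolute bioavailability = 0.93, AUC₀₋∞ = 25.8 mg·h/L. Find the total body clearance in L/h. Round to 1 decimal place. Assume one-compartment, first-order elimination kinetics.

CL = F·Dose / AUC = 0.93 × 136 / 25.8 = 4.902 L/h

4.9 L/h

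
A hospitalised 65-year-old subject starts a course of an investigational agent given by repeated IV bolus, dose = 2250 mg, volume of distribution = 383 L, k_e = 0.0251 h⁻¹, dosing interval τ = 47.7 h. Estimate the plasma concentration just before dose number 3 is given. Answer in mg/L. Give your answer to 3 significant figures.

C₀ per dose = Dose / Vd = 2250 / 383 = 5.875 mg/L
Fraction remaining after one interval: r = e^(−kτ) = e^(−0.02510 × 47.7) = 0.3020
Before dose 3, 2 doses have been given (aged 1τ, 2τ).
C_trough = C₀ × (r + r²) = 5.875 × (0.3020 + 0.09120) = 2.310 mg/L

2.31 mg/L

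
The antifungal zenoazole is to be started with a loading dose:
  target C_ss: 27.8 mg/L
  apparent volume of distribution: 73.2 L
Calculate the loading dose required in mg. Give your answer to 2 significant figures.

LD = Css × Vd = 27.8 × 73.2 = 2035 mg

2000 mg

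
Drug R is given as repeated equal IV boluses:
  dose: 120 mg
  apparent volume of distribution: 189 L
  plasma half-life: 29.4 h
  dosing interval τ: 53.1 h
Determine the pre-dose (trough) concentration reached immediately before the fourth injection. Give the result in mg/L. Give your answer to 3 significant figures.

C₀ per dose = Dose / Vd = 120 / 189 = 0.6349 mg/L
k = ln2 / t½ = 0.693147 / 29.4 = 0.02358 h⁻¹
Fraction remaining after one interval: r = e^(−kτ) = e^(−0.02358 × 53.1) = 0.2859
Before dose 4, 3 doses have been given (aged 1τ, 2τ, 3τ).
C_trough = C₀ × (r + r² + … + r^3) = C₀ × r(1−r^3)/(1−r)
        = 0.6349 × 0.2859 × (1 − 0.02337) / (1 − 0.2859) = 0.2483 mg/L

0.248 mg/L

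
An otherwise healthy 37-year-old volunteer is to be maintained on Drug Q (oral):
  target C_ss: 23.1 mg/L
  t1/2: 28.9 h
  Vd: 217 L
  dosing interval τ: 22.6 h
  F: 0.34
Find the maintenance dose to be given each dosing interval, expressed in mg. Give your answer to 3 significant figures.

k = ln2 / t½ = 0.693147 / 28.9 = 0.02398 h⁻¹
CL = k × Vd = 0.02398 × 217 = 5.204 L/h
At steady state, F × (Dose/τ) = Css × CL.
Dose = Css × CL × τ / F = 23.1 × 5.204 × 22.6 / 0.34 = 7991 mg

7990 mg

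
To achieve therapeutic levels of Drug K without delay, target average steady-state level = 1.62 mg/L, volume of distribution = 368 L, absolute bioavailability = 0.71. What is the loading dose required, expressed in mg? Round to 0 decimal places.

LD = Css × Vd / F = 1.62 × 368 / 0.71 = 839.7 mg

840 mg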